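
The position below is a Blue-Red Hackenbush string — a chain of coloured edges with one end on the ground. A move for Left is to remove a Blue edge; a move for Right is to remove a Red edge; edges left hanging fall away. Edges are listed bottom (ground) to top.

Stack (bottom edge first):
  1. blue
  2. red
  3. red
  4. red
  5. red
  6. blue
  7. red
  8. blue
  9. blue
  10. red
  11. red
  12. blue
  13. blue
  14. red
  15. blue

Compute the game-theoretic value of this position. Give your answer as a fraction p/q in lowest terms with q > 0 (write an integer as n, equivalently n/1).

edge 1 of 15 (blue): { 0 | · } ⇒ 1
edge 2 of 15 (red): { 0 | 1 } ⇒ 1/2
edge 3 of 15 (red): { 0 | 1/2 1 } ⇒ 1/4
edge 4 of 15 (red): { 0 | 1/4 1/2 1 } ⇒ 1/8
edge 5 of 15 (red): { 0 | 1/8 1/4 1/2 1 } ⇒ 1/16
edge 6 of 15 (blue): { 0 1/16 | 1/8 1/4 1/2 1 } ⇒ 3/32
edge 7 of 15 (red): { 0 1/16 | 3/32 1/8 1/4 1/2 1 } ⇒ 5/64
edge 8 of 15 (blue): { 0 1/16 5/64 | 3/32 1/8 1/4 1/2 1 } ⇒ 11/128
edge 9 of 15 (blue): { 0 1/16 5/64 11/128 | 3/32 1/8 1/4 1/2 1 } ⇒ 23/256
edge 10 of 15 (red): { 0 1/16 5/64 11/128 | 23/256 3/32 1/8 1/4 1/2 1 } ⇒ 45/512
edge 11 of 15 (red): { 0 1/16 5/64 11/128 | 45/512 23/256 3/32 1/8 1/4 1/2 1 } ⇒ 89/1024
edge 12 of 15 (blue): { 0 1/16 5/64 11/128 89/1024 | 45/512 23/256 3/32 1/8 1/4 1/2 1 } ⇒ 179/2048
edge 13 of 15 (blue): { 0 1/16 5/64 11/128 89/1024 179/2048 | 45/512 23/256 3/32 1/8 1/4 1/2 1 } ⇒ 359/4096
edge 14 of 15 (red): { 0 1/16 5/64 11/128 89/1024 179/2048 | 359/4096 45/512 23/256 3/32 1/8 1/4 1/2 1 } ⇒ 717/8192
edge 15 of 15 (blue): { 0 1/16 5/64 11/128 89/1024 179/2048 717/8192 | 359/4096 45/512 23/256 3/32 1/8 1/4 1/2 1 } ⇒ 1435/16384

1435/16384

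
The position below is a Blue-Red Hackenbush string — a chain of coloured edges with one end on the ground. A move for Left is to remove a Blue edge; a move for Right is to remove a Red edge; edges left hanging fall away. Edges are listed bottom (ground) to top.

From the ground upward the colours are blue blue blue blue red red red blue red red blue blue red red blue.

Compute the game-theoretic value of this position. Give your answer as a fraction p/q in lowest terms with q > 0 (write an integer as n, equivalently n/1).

6451/2048

1 of 15 · b · max L 0 · min R +∞ gives 1
2 of 15 · bb · max L 1 · min R +∞ gives 2
3 of 15 · bbb · max L 2 · min R +∞ gives 3
4 of 15 · bbbb · max L 3 · min R +∞ gives 4
5 of 15 · bbbbr · max L 3 · min R 4 gives 7/2
6 of 15 · bbbbrr · max L 3 · min R 7/2 gives 13/4
7 of 15 · bbbbrrr · max L 3 · min R 13/4 gives 25/8
8 of 15 · bbbbrrrb · max L 25/8 · min R 13/4 gives 51/16
9 of 15 · bbbbrrrbr · max L 25/8 · min R 51/16 gives 101/32
10 of 15 · bbbbrrrbrr · max L 25/8 · min R 101/32 gives 201/64
11 of 15 · bbbbrrrbrrb · max L 201/64 · min R 101/32 gives 403/128
12 of 15 · bbbbrrrbrrbb · max L 403/128 · min R 101/32 gives 807/256
13 of 15 · bbbbrrrbrrbbr · max L 403/128 · min R 807/256 gives 1613/512
14 of 15 · bbbbrrrbrrbbrr · max L 403/128 · min R 1613/512 gives 3225/1024
15 of 15 · bbbbrrrbrrbbrrb · max L 3225/1024 · min R 1613/512 gives 6451/2048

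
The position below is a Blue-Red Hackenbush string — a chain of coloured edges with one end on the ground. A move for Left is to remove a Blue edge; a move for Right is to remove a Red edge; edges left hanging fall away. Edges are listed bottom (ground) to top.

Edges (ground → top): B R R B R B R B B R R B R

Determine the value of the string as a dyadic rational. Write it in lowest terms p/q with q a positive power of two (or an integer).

1381/4096

Recurse on prefixes of the 13-edge string B R R B R B R B B R R B R:
v(B) = { 0 | (no moves) } gives 1
v(BR) = { 0 | 1 } gives 1/2
v(BRR) = { 0 | 1/2,1 } gives 1/4
v(BRRB) = { 0,1/4 | 1/2,1 } gives 3/8
v(BRRBR) = { 0,1/4 | 3/8,1/2,1 } gives 5/16
v(BRRBRB) = { 0,1/4,5/16 | 3/8,1/2,1 } gives 11/32
v(BRRBRBR) = { 0,1/4,5/16 | 11/32,3/8,1/2,1 } gives 21/64
v(BRRBRBRB) = { 0,1/4,5/16,21/64 | 11/32,3/8,1/2,1 } gives 43/128
v(BRRBRBRBB) = { 0,1/4,5/16,21/64,43/128 | 11/32,3/8,1/2,1 } gives 87/256
v(BRRBRBRBBR) = { 0,1/4,5/16,21/64,43/128 | 87/256,11/32,3/8,1/2,1 } gives 173/512
v(BRRBRBRBBRR) = { 0,1/4,5/16,21/64,43/128 | 173/512,87/256,11/32,3/8,1/2,1 } gives 345/1024
v(BRRBRBRBBRRB) = { 0,1/4,5/16,21/64,43/128,345/1024 | 173/512,87/256,11/32,3/8,1/2,1 } gives 691/2048
v(BRRBRBRBBRRBR) = { 0,1/4,5/16,21/64,43/128,345/1024 | 691/2048,173/512,87/256,11/32,3/8,1/2,1 } gives 1381/4096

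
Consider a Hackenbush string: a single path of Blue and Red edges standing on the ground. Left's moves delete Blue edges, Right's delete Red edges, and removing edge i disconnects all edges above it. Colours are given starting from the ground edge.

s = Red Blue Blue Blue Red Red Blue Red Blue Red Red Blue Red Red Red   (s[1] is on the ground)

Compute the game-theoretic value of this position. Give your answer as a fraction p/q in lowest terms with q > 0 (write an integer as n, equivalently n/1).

edge 1 of 15 (Red): { (no moves) | 0 } so -1
edge 2 of 15 (Blue): { -1 | 0 } so -1/2
edge 3 of 15 (Blue): { -1 -1/2 | 0 } so -1/4
edge 4 of 15 (Blue): { -1 -1/2 -1/4 | 0 } so -1/8
edge 5 of 15 (Red): { -1 -1/2 -1/4 | -1/8 0 } so -3/16
edge 6 of 15 (Red): { -1 -1/2 -1/4 | -3/16 -1/8 0 } so -7/32
edge 7 of 15 (Blue): { -1 -1/2 -1/4 -7/32 | -3/16 -1/8 0 } so -13/64
edge 8 of 15 (Red): { -1 -1/2 -1/4 -7/32 | -13/64 -3/16 -1/8 0 } so -27/128
edge 9 of 15 (Blue): { -1 -1/2 -1/4 -7/32 -27/128 | -13/64 -3/16 -1/8 0 } so -53/256
edge 10 of 15 (Red): { -1 -1/2 -1/4 -7/32 -27/128 | -53/256 -13/64 -3/16 -1/8 0 } so -107/512
edge 11 of 15 (Red): { -1 -1/2 -1/4 -7/32 -27/128 | -107/512 -53/256 -13/64 -3/16 -1/8 0 } so -215/1024
edge 12 of 15 (Blue): { -1 -1/2 -1/4 -7/32 -27/128 -215/1024 | -107/512 -53/256 -13/64 -3/16 -1/8 0 } so -429/2048
edge 13 of 15 (Red): { -1 -1/2 -1/4 -7/32 -27/128 -215/1024 | -429/2048 -107/512 -53/256 -13/64 -3/16 -1/8 0 } so -859/4096
edge 14 of 15 (Red): { -1 -1/2 -1/4 -7/32 -27/128 -215/1024 | -859/4096 -429/2048 -107/512 -53/256 -13/64 -3/16 -1/8 0 } so -1719/8192
edge 15 of 15 (Red): { -1 -1/2 -1/4 -7/32 -27/128 -215/1024 | -1719/8192 -859/4096 -429/2048 -107/512 -53/256 -13/64 -3/16 -1/8 0 } so -3439/16384

-3439/16384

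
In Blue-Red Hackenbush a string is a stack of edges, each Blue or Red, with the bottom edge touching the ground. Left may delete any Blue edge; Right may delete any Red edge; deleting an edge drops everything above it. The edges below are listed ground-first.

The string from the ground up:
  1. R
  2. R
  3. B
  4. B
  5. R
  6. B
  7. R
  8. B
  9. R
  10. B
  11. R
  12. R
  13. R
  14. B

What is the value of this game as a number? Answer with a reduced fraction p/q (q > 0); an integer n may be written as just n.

g(R) = { none | 0 } — -1
g(RR) = { none | -1, 0 } — -2
g(RRB) = { -2 | -1, 0 } — -3/2
g(RRBB) = { -2, -3/2 | -1, 0 } — -5/4
g(RRBBR) = { -2, -3/2 | -5/4, -1, 0 } — -11/8
g(RRBBRB) = { -2, -3/2, -11/8 | -5/4, -1, 0 } — -21/16
g(RRBBRBR) = { -2, -3/2, -11/8 | -21/16, -5/4, -1, 0 } — -43/32
g(RRBBRBRB) = { -2, -3/2, -11/8, -43/32 | -21/16, -5/4, -1, 0 } — -85/64
g(RRBBRBRBR) = { -2, -3/2, -11/8, -43/32 | -85/64, -21/16, -5/4, -1, 0 } — -171/128
g(RRBBRBRBRB) = { -2, -3/2, -11/8, -43/32, -171/128 | -85/64, -21/16, -5/4, -1, 0 } — -341/256
g(RRBBRBRBRBR) = { -2, -3/2, -11/8, -43/32, -171/128 | -341/256, -85/64, -21/16, -5/4, -1, 0 } — -683/512
g(RRBBRBRBRBRR) = { -2, -3/2, -11/8, -43/32, -171/128 | -683/512, -341/256, -85/64, -21/16, -5/4, -1, 0 } — -1367/1024
g(RRBBRBRBRBRRR) = { -2, -3/2, -11/8, -43/32, -171/128 | -1367/1024, -683/512, -341/256, -85/64, -21/16, -5/4, -1, 0 } — -2735/2048
g(RRBBRBRBRBRRRB) = { -2, -3/2, -11/8, -43/32, -171/128, -2735/2048 | -1367/1024, -683/512, -341/256, -85/64, -21/16, -5/4, -1, 0 } — -5469/4096

-5469/4096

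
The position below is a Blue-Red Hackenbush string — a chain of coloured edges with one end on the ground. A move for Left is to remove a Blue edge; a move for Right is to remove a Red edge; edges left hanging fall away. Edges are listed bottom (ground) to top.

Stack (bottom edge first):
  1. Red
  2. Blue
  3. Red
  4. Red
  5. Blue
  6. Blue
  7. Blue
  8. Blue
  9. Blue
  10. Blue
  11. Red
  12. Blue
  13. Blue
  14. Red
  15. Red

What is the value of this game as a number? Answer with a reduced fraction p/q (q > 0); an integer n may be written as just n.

-12327/16384

Recurse on prefixes of the 15-edge string Red Blue Red Red Blue Blue Blue Blue Blue Blue Red Blue Blue Red Red:
v(R) = { ∅ | 0 } => -1
v(RB) = { -1 | 0 } => -1/2
v(RBR) = { -1 | -1/2,0 } => -3/4
v(RBRR) = { -1 | -3/4,-1/2,0 } => -7/8
v(RBRRB) = { -1,-7/8 | -3/4,-1/2,0 } => -13/16
v(RBRRBB) = { -1,-7/8,-13/16 | -3/4,-1/2,0 } => -25/32
v(RBRRBBB) = { -1,-7/8,-13/16,-25/32 | -3/4,-1/2,0 } => -49/64
v(RBRRBBBB) = { -1,-7/8,-13/16,-25/32,-49/64 | -3/4,-1/2,0 } => -97/128
v(RBRRBBBBB) = { -1,-7/8,-13/16,-25/32,-49/64,-97/128 | -3/4,-1/2,0 } => -193/256
v(RBRRBBBBBB) = { -1,-7/8,-13/16,-25/32,-49/64,-97/128,-193/256 | -3/4,-1/2,0 } => -385/512
v(RBRRBBBBBBR) = { -1,-7/8,-13/16,-25/32,-49/64,-97/128,-193/256 | -385/512,-3/4,-1/2,0 } => -771/1024
v(RBRRBBBBBBRB) = { -1,-7/8,-13/16,-25/32,-49/64,-97/128,-193/256,-771/1024 | -385/512,-3/4,-1/2,0 } => -1541/2048
v(RBRRBBBBBBRBB) = { -1,-7/8,-13/16,-25/32,-49/64,-97/128,-193/256,-771/1024,-1541/2048 | -385/512,-3/4,-1/2,0 } => -3081/4096
v(RBRRBBBBBBRBBR) = { -1,-7/8,-13/16,-25/32,-49/64,-97/128,-193/256,-771/1024,-1541/2048 | -3081/4096,-385/512,-3/4,-1/2,0 } => -6163/8192
v(RBRRBBBBBBRBBRR) = { -1,-7/8,-13/16,-25/32,-49/64,-97/128,-193/256,-771/1024,-1541/2048 | -6163/8192,-3081/4096,-385/512,-3/4,-1/2,0 } => -12327/16384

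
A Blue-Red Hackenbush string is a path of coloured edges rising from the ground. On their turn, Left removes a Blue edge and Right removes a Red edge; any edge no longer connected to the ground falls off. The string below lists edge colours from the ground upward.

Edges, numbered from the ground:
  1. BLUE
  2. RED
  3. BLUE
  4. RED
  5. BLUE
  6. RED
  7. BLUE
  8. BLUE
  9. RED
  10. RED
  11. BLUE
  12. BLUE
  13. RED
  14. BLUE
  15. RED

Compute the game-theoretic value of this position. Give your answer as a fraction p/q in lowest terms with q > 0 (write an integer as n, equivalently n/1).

11061/16384

g_1 [B]  L=[0]  R=[(no moves)]  => 1
g_2 [BR]  L=[0]  R=[1]  => 1/2
g_3 [BRB]  L=[0, 1/2]  R=[1]  => 3/4
g_4 [BRBR]  L=[0, 1/2]  R=[3/4, 1]  => 5/8
g_5 [BRBRB]  L=[0, 1/2, 5/8]  R=[3/4, 1]  => 11/16
g_6 [BRBRBR]  L=[0, 1/2, 5/8]  R=[11/16, 3/4, 1]  => 21/32
g_7 [BRBRBRB]  L=[0, 1/2, 5/8, 21/32]  R=[11/16, 3/4, 1]  => 43/64
g_8 [BRBRBRBB]  L=[0, 1/2, 5/8, 21/32, 43/64]  R=[11/16, 3/4, 1]  => 87/128
g_9 [BRBRBRBBR]  L=[0, 1/2, 5/8, 21/32, 43/64]  R=[87/128, 11/16, 3/4, 1]  => 173/256
g_10 [BRBRBRBBRR]  L=[0, 1/2, 5/8, 21/32, 43/64]  R=[173/256, 87/128, 11/16, 3/4, 1]  => 345/512
g_11 [BRBRBRBBRRB]  L=[0, 1/2, 5/8, 21/32, 43/64, 345/512]  R=[173/256, 87/128, 11/16, 3/4, 1]  => 691/1024
g_12 [BRBRBRBBRRBB]  L=[0, 1/2, 5/8, 21/32, 43/64, 345/512, 691/1024]  R=[173/256, 87/128, 11/16, 3/4, 1]  => 1383/2048
g_13 [BRBRBRBBRRBBR]  L=[0, 1/2, 5/8, 21/32, 43/64, 345/512, 691/1024]  R=[1383/2048, 173/256, 87/128, 11/16, 3/4, 1]  => 2765/4096
g_14 [BRBRBRBBRRBBRB]  L=[0, 1/2, 5/8, 21/32, 43/64, 345/512, 691/1024, 2765/4096]  R=[1383/2048, 173/256, 87/128, 11/16, 3/4, 1]  => 5531/8192
g_15 [BRBRBRBBRRBBRBR]  L=[0, 1/2, 5/8, 21/32, 43/64, 345/512, 691/1024, 2765/4096]  R=[5531/8192, 1383/2048, 173/256, 87/128, 11/16, 3/4, 1]  => 11061/16384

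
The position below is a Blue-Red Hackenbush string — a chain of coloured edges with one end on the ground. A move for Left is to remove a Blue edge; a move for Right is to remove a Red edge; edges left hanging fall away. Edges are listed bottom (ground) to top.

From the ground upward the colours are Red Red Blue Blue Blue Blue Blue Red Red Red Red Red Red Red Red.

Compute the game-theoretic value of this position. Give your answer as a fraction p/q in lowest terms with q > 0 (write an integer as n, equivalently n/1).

-8703/8192

Recurse on prefixes of the 15-edge string Red Red Blue Blue Blue Blue Blue Red Red Red Red Red Red Red Red:
G(R) = { none | 0 } => -1
G(RR) = { none | -1,0 } => -2
G(RRB) = { -2 | -1,0 } => -3/2
G(RRBB) = { -2,-3/2 | -1,0 } => -5/4
G(RRBBB) = { -2,-3/2,-5/4 | -1,0 } => -9/8
G(RRBBBB) = { -2,-3/2,-5/4,-9/8 | -1,0 } => -17/16
G(RRBBBBB) = { -2,-3/2,-5/4,-9/8,-17/16 | -1,0 } => -33/32
G(RRBBBBBR) = { -2,-3/2,-5/4,-9/8,-17/16 | -33/32,-1,0 } => -67/64
G(RRBBBBBRR) = { -2,-3/2,-5/4,-9/8,-17/16 | -67/64,-33/32,-1,0 } => -135/128
G(RRBBBBBRRR) = { -2,-3/2,-5/4,-9/8,-17/16 | -135/128,-67/64,-33/32,-1,0 } => -271/256
G(RRBBBBBRRRR) = { -2,-3/2,-5/4,-9/8,-17/16 | -271/256,-135/128,-67/64,-33/32,-1,0 } => -543/512
G(RRBBBBBRRRRR) = { -2,-3/2,-5/4,-9/8,-17/16 | -543/512,-271/256,-135/128,-67/64,-33/32,-1,0 } => -1087/1024
G(RRBBBBBRRRRRR) = { -2,-3/2,-5/4,-9/8,-17/16 | -1087/1024,-543/512,-271/256,-135/128,-67/64,-33/32,-1,0 } => -2175/2048
G(RRBBBBBRRRRRRR) = { -2,-3/2,-5/4,-9/8,-17/16 | -2175/2048,-1087/1024,-543/512,-271/256,-135/128,-67/64,-33/32,-1,0 } => -4351/4096
G(RRBBBBBRRRRRRRR) = { -2,-3/2,-5/4,-9/8,-17/16 | -4351/4096,-2175/2048,-1087/1024,-543/512,-271/256,-135/128,-67/64,-33/32,-1,0 } => -8703/8192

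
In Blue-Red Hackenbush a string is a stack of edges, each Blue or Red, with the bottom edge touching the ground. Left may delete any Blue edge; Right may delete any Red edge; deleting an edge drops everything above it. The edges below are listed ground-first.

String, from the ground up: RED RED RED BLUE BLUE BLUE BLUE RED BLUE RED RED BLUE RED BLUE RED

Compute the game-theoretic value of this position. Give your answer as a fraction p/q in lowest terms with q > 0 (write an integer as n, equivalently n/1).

Prefix values for RED RED RED BLUE BLUE BLUE BLUE RED BLUE RED RED BLUE RED BLUE RED via {L|R} + simplicity:
edge 1 of 15 (RED): {  | 0 } so -1
edge 2 of 15 (RED): {  | -1 0 } so -2
edge 3 of 15 (RED): {  | -2 -1 0 } so -3
edge 4 of 15 (BLUE): { -3 | -2 -1 0 } so -5/2
edge 5 of 15 (BLUE): { -3 -5/2 | -2 -1 0 } so -9/4
edge 6 of 15 (BLUE): { -3 -5/2 -9/4 | -2 -1 0 } so -17/8
edge 7 of 15 (BLUE): { -3 -5/2 -9/4 -17/8 | -2 -1 0 } so -33/16
edge 8 of 15 (RED): { -3 -5/2 -9/4 -17/8 | -33/16 -2 -1 0 } so -67/32
edge 9 of 15 (BLUE): { -3 -5/2 -9/4 -17/8 -67/32 | -33/16 -2 -1 0 } so -133/64
edge 10 of 15 (RED): { -3 -5/2 -9/4 -17/8 -67/32 | -133/64 -33/16 -2 -1 0 } so -267/128
edge 11 of 15 (RED): { -3 -5/2 -9/4 -17/8 -67/32 | -267/128 -133/64 -33/16 -2 -1 0 } so -535/256
edge 12 of 15 (BLUE): { -3 -5/2 -9/4 -17/8 -67/32 -535/256 | -267/128 -133/64 -33/16 -2 -1 0 } so -1069/512
edge 13 of 15 (RED): { -3 -5/2 -9/4 -17/8 -67/32 -535/256 | -1069/512 -267/128 -133/64 -33/16 -2 -1 0 } so -2139/1024
edge 14 of 15 (BLUE): { -3 -5/2 -9/4 -17/8 -67/32 -535/256 -2139/1024 | -1069/512 -267/128 -133/64 -33/16 -2 -1 0 } so -4277/2048
edge 15 of 15 (RED): { -3 -5/2 -9/4 -17/8 -67/32 -535/256 -2139/1024 | -4277/2048 -1069/512 -267/128 -133/64 -33/16 -2 -1 0 } so -8555/4096

-8555/4096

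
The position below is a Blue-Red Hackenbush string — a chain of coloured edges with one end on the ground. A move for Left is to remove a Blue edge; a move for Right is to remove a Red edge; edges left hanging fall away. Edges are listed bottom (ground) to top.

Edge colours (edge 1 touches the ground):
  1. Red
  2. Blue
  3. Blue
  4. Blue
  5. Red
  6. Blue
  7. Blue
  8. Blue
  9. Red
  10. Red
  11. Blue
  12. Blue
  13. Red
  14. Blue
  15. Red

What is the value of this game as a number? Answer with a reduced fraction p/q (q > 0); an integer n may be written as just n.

R: Left { none }, Right { 0 } — simplest -1
RB: Left { -1 }, Right { 0 } — simplest -1/2
RBB: Left { -1, -1/2 }, Right { 0 } — simplest -1/4
RBBB: Left { -1, -1/2, -1/4 }, Right { 0 } — simplest -1/8
RBBBR: Left { -1, -1/2, -1/4 }, Right { -1/8, 0 } — simplest -3/16
RBBBRB: Left { -1, -1/2, -1/4, -3/16 }, Right { -1/8, 0 } — simplest -5/32
RBBBRBB: Left { -1, -1/2, -1/4, -3/16, -5/32 }, Right { -1/8, 0 } — simplest -9/64
RBBBRBBB: Left { -1, -1/2, -1/4, -3/16, -5/32, -9/64 }, Right { -1/8, 0 } — simplest -17/128
RBBBRBBBR: Left { -1, -1/2, -1/4, -3/16, -5/32, -9/64 }, Right { -17/128, -1/8, 0 } — simplest -35/256
RBBBRBBBRR: Left { -1, -1/2, -1/4, -3/16, -5/32, -9/64 }, Right { -35/256, -17/128, -1/8, 0 } — simplest -71/512
RBBBRBBBRRB: Left { -1, -1/2, -1/4, -3/16, -5/32, -9/64, -71/512 }, Right { -35/256, -17/128, -1/8, 0 } — simplest -141/1024
RBBBRBBBRRBB: Left { -1, -1/2, -1/4, -3/16, -5/32, -9/64, -71/512, -141/1024 }, Right { -35/256, -17/128, -1/8, 0 } — simplest -281/2048
RBBBRBBBRRBBR: Left { -1, -1/2, -1/4, -3/16, -5/32, -9/64, -71/512, -141/1024 }, Right { -281/2048, -35/256, -17/128, -1/8, 0 } — simplest -563/4096
RBBBRBBBRRBBRB: Left { -1, -1/2, -1/4, -3/16, -5/32, -9/64, -71/512, -141/1024, -563/4096 }, Right { -281/2048, -35/256, -17/128, -1/8, 0 } — simplest -1125/8192
RBBBRBBBRRBBRBR: Left { -1, -1/2, -1/4, -3/16, -5/32, -9/64, -71/512, -141/1024, -563/4096 }, Right { -1125/8192, -281/2048, -35/256, -17/128, -1/8, 0 } — simplest -2251/16384

-2251/16384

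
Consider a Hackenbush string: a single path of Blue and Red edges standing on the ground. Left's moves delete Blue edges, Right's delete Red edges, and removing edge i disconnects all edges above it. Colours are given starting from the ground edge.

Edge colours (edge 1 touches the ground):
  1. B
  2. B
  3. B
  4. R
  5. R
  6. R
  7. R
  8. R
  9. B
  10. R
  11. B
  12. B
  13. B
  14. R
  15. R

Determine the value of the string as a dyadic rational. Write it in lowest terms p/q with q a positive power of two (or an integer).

8377/4096

Recurse on prefixes of the 15-edge string B B B R R R R R B R B B B R R:
v_1 [B]  L=[0]  R=[∅]  ⇒ 1
v_2 [BB]  L=[0, 1]  R=[∅]  ⇒ 2
v_3 [BBB]  L=[0, 1, 2]  R=[∅]  ⇒ 3
v_4 [BBBR]  L=[0, 1, 2]  R=[3]  ⇒ 5/2
v_5 [BBBRR]  L=[0, 1, 2]  R=[5/2, 3]  ⇒ 9/4
v_6 [BBBRRR]  L=[0, 1, 2]  R=[9/4, 5/2, 3]  ⇒ 17/8
v_7 [BBBRRRR]  L=[0, 1, 2]  R=[17/8, 9/4, 5/2, 3]  ⇒ 33/16
v_8 [BBBRRRRR]  L=[0, 1, 2]  R=[33/16, 17/8, 9/4, 5/2, 3]  ⇒ 65/32
v_9 [BBBRRRRRB]  L=[0, 1, 2, 65/32]  R=[33/16, 17/8, 9/4, 5/2, 3]  ⇒ 131/64
v_10 [BBBRRRRRBR]  L=[0, 1, 2, 65/32]  R=[131/64, 33/16, 17/8, 9/4, 5/2, 3]  ⇒ 261/128
v_11 [BBBRRRRRBRB]  L=[0, 1, 2, 65/32, 261/128]  R=[131/64, 33/16, 17/8, 9/4, 5/2, 3]  ⇒ 523/256
v_12 [BBBRRRRRBRBB]  L=[0, 1, 2, 65/32, 261/128, 523/256]  R=[131/64, 33/16, 17/8, 9/4, 5/2, 3]  ⇒ 1047/512
v_13 [BBBRRRRRBRBBB]  L=[0, 1, 2, 65/32, 261/128, 523/256, 1047/512]  R=[131/64, 33/16, 17/8, 9/4, 5/2, 3]  ⇒ 2095/1024
v_14 [BBBRRRRRBRBBBR]  L=[0, 1, 2, 65/32, 261/128, 523/256, 1047/512]  R=[2095/1024, 131/64, 33/16, 17/8, 9/4, 5/2, 3]  ⇒ 4189/2048
v_15 [BBBRRRRRBRBBBRR]  L=[0, 1, 2, 65/32, 261/128, 523/256, 1047/512]  R=[4189/2048, 2095/1024, 131/64, 33/16, 17/8, 9/4, 5/2, 3]  ⇒ 8377/4096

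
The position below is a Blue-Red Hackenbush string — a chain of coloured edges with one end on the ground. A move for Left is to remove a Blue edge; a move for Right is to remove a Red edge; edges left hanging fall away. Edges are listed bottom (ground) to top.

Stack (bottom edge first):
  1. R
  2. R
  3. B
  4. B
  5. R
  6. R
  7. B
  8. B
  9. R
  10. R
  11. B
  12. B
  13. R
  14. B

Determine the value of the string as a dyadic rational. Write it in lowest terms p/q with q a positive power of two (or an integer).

-5733/4096

R: Left { · }, Right { 0 } = simplest -1
RR: Left { · }, Right { -1,0 } = simplest -2
RRB: Left { -2 }, Right { -1,0 } = simplest -3/2
RRBB: Left { -2,-3/2 }, Right { -1,0 } = simplest -5/4
RRBBR: Left { -2,-3/2 }, Right { -5/4,-1,0 } = simplest -11/8
RRBBRR: Left { -2,-3/2 }, Right { -11/8,-5/4,-1,0 } = simplest -23/16
RRBBRRB: Left { -2,-3/2,-23/16 }, Right { -11/8,-5/4,-1,0 } = simplest -45/32
RRBBRRBB: Left { -2,-3/2,-23/16,-45/32 }, Right { -11/8,-5/4,-1,0 } = simplest -89/64
RRBBRRBBR: Left { -2,-3/2,-23/16,-45/32 }, Right { -89/64,-11/8,-5/4,-1,0 } = simplest -179/128
RRBBRRBBRR: Left { -2,-3/2,-23/16,-45/32 }, Right { -179/128,-89/64,-11/8,-5/4,-1,0 } = simplest -359/256
RRBBRRBBRRB: Left { -2,-3/2,-23/16,-45/32,-359/256 }, Right { -179/128,-89/64,-11/8,-5/4,-1,0 } = simplest -717/512
RRBBRRBBRRBB: Left { -2,-3/2,-23/16,-45/32,-359/256,-717/512 }, Right { -179/128,-89/64,-11/8,-5/4,-1,0 } = simplest -1433/1024
RRBBRRBBRRBBR: Left { -2,-3/2,-23/16,-45/32,-359/256,-717/512 }, Right { -1433/1024,-179/128,-89/64,-11/8,-5/4,-1,0 } = simplest -2867/2048
RRBBRRBBRRBBRB: Left { -2,-3/2,-23/16,-45/32,-359/256,-717/512,-2867/2048 }, Right { -1433/1024,-179/128,-89/64,-11/8,-5/4,-1,0 } = simplest -5733/4096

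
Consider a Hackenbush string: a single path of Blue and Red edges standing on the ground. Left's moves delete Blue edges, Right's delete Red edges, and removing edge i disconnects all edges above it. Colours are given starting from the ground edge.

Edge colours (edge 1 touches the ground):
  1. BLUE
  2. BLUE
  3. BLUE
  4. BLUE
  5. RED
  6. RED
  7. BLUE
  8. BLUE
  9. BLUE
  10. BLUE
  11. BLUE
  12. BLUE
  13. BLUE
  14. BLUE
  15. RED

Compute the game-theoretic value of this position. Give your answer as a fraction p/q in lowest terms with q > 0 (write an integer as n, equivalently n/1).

edge 1 of 15 (BLUE): { 0 | · } -> 1
edge 2 of 15 (BLUE): { 0,1 | · } -> 2
edge 3 of 15 (BLUE): { 0,1,2 | · } -> 3
edge 4 of 15 (BLUE): { 0,1,2,3 | · } -> 4
edge 5 of 15 (RED): { 0,1,2,3 | 4 } -> 7/2
edge 6 of 15 (RED): { 0,1,2,3 | 7/2,4 } -> 13/4
edge 7 of 15 (BLUE): { 0,1,2,3,13/4 | 7/2,4 } -> 27/8
edge 8 of 15 (BLUE): { 0,1,2,3,13/4,27/8 | 7/2,4 } -> 55/16
edge 9 of 15 (BLUE): { 0,1,2,3,13/4,27/8,55/16 | 7/2,4 } -> 111/32
edge 10 of 15 (BLUE): { 0,1,2,3,13/4,27/8,55/16,111/32 | 7/2,4 } -> 223/64
edge 11 of 15 (BLUE): { 0,1,2,3,13/4,27/8,55/16,111/32,223/64 | 7/2,4 } -> 447/128
edge 12 of 15 (BLUE): { 0,1,2,3,13/4,27/8,55/16,111/32,223/64,447/128 | 7/2,4 } -> 895/256
edge 13 of 15 (BLUE): { 0,1,2,3,13/4,27/8,55/16,111/32,223/64,447/128,895/256 | 7/2,4 } -> 1791/512
edge 14 of 15 (BLUE): { 0,1,2,3,13/4,27/8,55/16,111/32,223/64,447/128,895/256,1791/512 | 7/2,4 } -> 3583/1024
edge 15 of 15 (RED): { 0,1,2,3,13/4,27/8,55/16,111/32,223/64,447/128,895/256,1791/512 | 3583/1024,7/2,4 } -> 7165/2048

7165/2048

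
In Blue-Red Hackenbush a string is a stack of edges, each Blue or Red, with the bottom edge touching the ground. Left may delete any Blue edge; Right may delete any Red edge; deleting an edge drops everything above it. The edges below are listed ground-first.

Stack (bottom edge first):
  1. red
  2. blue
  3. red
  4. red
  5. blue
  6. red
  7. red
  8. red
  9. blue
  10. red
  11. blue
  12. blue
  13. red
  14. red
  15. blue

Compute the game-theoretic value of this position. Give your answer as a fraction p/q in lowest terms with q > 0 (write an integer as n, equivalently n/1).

Recurse on prefixes of the 15-edge string red blue red red blue red red red blue red blue blue red red blue:
v(r) = { none | 0 } gives -1
v(rb) = { -1 | 0 } gives -1/2
v(rbr) = { -1 | -1/2; 0 } gives -3/4
v(rbrr) = { -1 | -3/4; -1/2; 0 } gives -7/8
v(rbrrb) = { -1; -7/8 | -3/4; -1/2; 0 } gives -13/16
v(rbrrbr) = { -1; -7/8 | -13/16; -3/4; -1/2; 0 } gives -27/32
v(rbrrbrr) = { -1; -7/8 | -27/32; -13/16; -3/4; -1/2; 0 } gives -55/64
v(rbrrbrrr) = { -1; -7/8 | -55/64; -27/32; -13/16; -3/4; -1/2; 0 } gives -111/128
v(rbrrbrrrb) = { -1; -7/8; -111/128 | -55/64; -27/32; -13/16; -3/4; -1/2; 0 } gives -221/256
v(rbrrbrrrbr) = { -1; -7/8; -111/128 | -221/256; -55/64; -27/32; -13/16; -3/4; -1/2; 0 } gives -443/512
v(rbrrbrrrbrb) = { -1; -7/8; -111/128; -443/512 | -221/256; -55/64; -27/32; -13/16; -3/4; -1/2; 0 } gives -885/1024
v(rbrrbrrrbrbb) = { -1; -7/8; -111/128; -443/512; -885/1024 | -221/256; -55/64; -27/32; -13/16; -3/4; -1/2; 0 } gives -1769/2048
v(rbrrbrrrbrbbr) = { -1; -7/8; -111/128; -443/512; -885/1024 | -1769/2048; -221/256; -55/64; -27/32; -13/16; -3/4; -1/2; 0 } gives -3539/4096
v(rbrrbrrrbrbbrr) = { -1; -7/8; -111/128; -443/512; -885/1024 | -3539/4096; -1769/2048; -221/256; -55/64; -27/32; -13/16; -3/4; -1/2; 0 } gives -7079/8192
v(rbrrbrrrbrbbrrb) = { -1; -7/8; -111/128; -443/512; -885/1024; -7079/8192 | -3539/4096; -1769/2048; -221/256; -55/64; -27/32; -13/16; -3/4; -1/2; 0 } gives -14157/16384

-14157/16384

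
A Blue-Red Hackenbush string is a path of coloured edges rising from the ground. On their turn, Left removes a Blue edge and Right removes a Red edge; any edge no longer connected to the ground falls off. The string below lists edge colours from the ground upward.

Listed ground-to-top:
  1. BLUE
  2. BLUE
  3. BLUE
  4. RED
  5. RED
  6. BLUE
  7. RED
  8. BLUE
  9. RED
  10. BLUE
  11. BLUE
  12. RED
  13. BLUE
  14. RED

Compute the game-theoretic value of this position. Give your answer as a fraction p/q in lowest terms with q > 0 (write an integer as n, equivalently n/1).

Recurse on prefixes of the 14-edge string BLUE BLUE BLUE RED RED BLUE RED BLUE RED BLUE BLUE RED BLUE RED:
edge 1 of 14 (BLUE): { 0 | (no moves) } → 1
edge 2 of 14 (BLUE): { 0,1 | (no moves) } → 2
edge 3 of 14 (BLUE): { 0,1,2 | (no moves) } → 3
edge 4 of 14 (RED): { 0,1,2 | 3 } → 5/2
edge 5 of 14 (RED): { 0,1,2 | 5/2,3 } → 9/4
edge 6 of 14 (BLUE): { 0,1,2,9/4 | 5/2,3 } → 19/8
edge 7 of 14 (RED): { 0,1,2,9/4 | 19/8,5/2,3 } → 37/16
edge 8 of 14 (BLUE): { 0,1,2,9/4,37/16 | 19/8,5/2,3 } → 75/32
edge 9 of 14 (RED): { 0,1,2,9/4,37/16 | 75/32,19/8,5/2,3 } → 149/64
edge 10 of 14 (BLUE): { 0,1,2,9/4,37/16,149/64 | 75/32,19/8,5/2,3 } → 299/128
edge 11 of 14 (BLUE): { 0,1,2,9/4,37/16,149/64,299/128 | 75/32,19/8,5/2,3 } → 599/256
edge 12 of 14 (RED): { 0,1,2,9/4,37/16,149/64,299/128 | 599/256,75/32,19/8,5/2,3 } → 1197/512
edge 13 of 14 (BLUE): { 0,1,2,9/4,37/16,149/64,299/128,1197/512 | 599/256,75/32,19/8,5/2,3 } → 2395/1024
edge 14 of 14 (RED): { 0,1,2,9/4,37/16,149/64,299/128,1197/512 | 2395/1024,599/256,75/32,19/8,5/2,3 } → 4789/2048

4789/2048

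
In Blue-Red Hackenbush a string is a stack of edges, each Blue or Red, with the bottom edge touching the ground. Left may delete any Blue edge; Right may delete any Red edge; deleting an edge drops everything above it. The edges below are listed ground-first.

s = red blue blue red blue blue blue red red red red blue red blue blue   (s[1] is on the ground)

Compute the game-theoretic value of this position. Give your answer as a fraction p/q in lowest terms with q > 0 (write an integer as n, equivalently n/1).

edge 1 of 15 (red): { · | 0 } -> -1
edge 2 of 15 (blue): { -1 | 0 } -> -1/2
edge 3 of 15 (blue): { -1,-1/2 | 0 } -> -1/4
edge 4 of 15 (red): { -1,-1/2 | -1/4,0 } -> -3/8
edge 5 of 15 (blue): { -1,-1/2,-3/8 | -1/4,0 } -> -5/16
edge 6 of 15 (blue): { -1,-1/2,-3/8,-5/16 | -1/4,0 } -> -9/32
edge 7 of 15 (blue): { -1,-1/2,-3/8,-5/16,-9/32 | -1/4,0 } -> -17/64
edge 8 of 15 (red): { -1,-1/2,-3/8,-5/16,-9/32 | -17/64,-1/4,0 } -> -35/128
edge 9 of 15 (red): { -1,-1/2,-3/8,-5/16,-9/32 | -35/128,-17/64,-1/4,0 } -> -71/256
edge 10 of 15 (red): { -1,-1/2,-3/8,-5/16,-9/32 | -71/256,-35/128,-17/64,-1/4,0 } -> -143/512
edge 11 of 15 (red): { -1,-1/2,-3/8,-5/16,-9/32 | -143/512,-71/256,-35/128,-17/64,-1/4,0 } -> -287/1024
edge 12 of 15 (blue): { -1,-1/2,-3/8,-5/16,-9/32,-287/1024 | -143/512,-71/256,-35/128,-17/64,-1/4,0 } -> -573/2048
edge 13 of 15 (red): { -1,-1/2,-3/8,-5/16,-9/32,-287/1024 | -573/2048,-143/512,-71/256,-35/128,-17/64,-1/4,0 } -> -1147/4096
edge 14 of 15 (blue): { -1,-1/2,-3/8,-5/16,-9/32,-287/1024,-1147/4096 | -573/2048,-143/512,-71/256,-35/128,-17/64,-1/4,0 } -> -2293/8192
edge 15 of 15 (blue): { -1,-1/2,-3/8,-5/16,-9/32,-287/1024,-1147/4096,-2293/8192 | -573/2048,-143/512,-71/256,-35/128,-17/64,-1/4,0 } -> -4585/16384

-4585/16384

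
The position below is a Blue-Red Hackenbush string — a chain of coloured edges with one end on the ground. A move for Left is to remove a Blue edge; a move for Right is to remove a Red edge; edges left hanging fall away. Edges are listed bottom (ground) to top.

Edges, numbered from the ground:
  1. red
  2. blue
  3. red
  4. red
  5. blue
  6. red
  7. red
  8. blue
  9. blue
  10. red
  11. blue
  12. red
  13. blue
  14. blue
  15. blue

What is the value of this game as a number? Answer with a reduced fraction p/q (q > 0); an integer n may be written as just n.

Prefix values for red blue red red blue red red blue blue red blue red blue blue blue via {L|R} + simplicity:
edge 1 of 15 (red): { (no moves) | 0 } -> -1
edge 2 of 15 (blue): { -1 | 0 } -> -1/2
edge 3 of 15 (red): { -1 | -1/2 0 } -> -3/4
edge 4 of 15 (red): { -1 | -3/4 -1/2 0 } -> -7/8
edge 5 of 15 (blue): { -1 -7/8 | -3/4 -1/2 0 } -> -13/16
edge 6 of 15 (red): { -1 -7/8 | -13/16 -3/4 -1/2 0 } -> -27/32
edge 7 of 15 (red): { -1 -7/8 | -27/32 -13/16 -3/4 -1/2 0 } -> -55/64
edge 8 of 15 (blue): { -1 -7/8 -55/64 | -27/32 -13/16 -3/4 -1/2 0 } -> -109/128
edge 9 of 15 (blue): { -1 -7/8 -55/64 -109/128 | -27/32 -13/16 -3/4 -1/2 0 } -> -217/256
edge 10 of 15 (red): { -1 -7/8 -55/64 -109/128 | -217/256 -27/32 -13/16 -3/4 -1/2 0 } -> -435/512
edge 11 of 15 (blue): { -1 -7/8 -55/64 -109/128 -435/512 | -217/256 -27/32 -13/16 -3/4 -1/2 0 } -> -869/1024
edge 12 of 15 (red): { -1 -7/8 -55/64 -109/128 -435/512 | -869/1024 -217/256 -27/32 -13/16 -3/4 -1/2 0 } -> -1739/2048
edge 13 of 15 (blue): { -1 -7/8 -55/64 -109/128 -435/512 -1739/2048 | -869/1024 -217/256 -27/32 -13/16 -3/4 -1/2 0 } -> -3477/4096
edge 14 of 15 (blue): { -1 -7/8 -55/64 -109/128 -435/512 -1739/2048 -3477/4096 | -869/1024 -217/256 -27/32 -13/16 -3/4 -1/2 0 } -> -6953/8192
edge 15 of 15 (blue): { -1 -7/8 -55/64 -109/128 -435/512 -1739/2048 -3477/4096 -6953/8192 | -869/1024 -217/256 -27/32 -13/16 -3/4 -1/2 0 } -> -13905/16384

-13905/16384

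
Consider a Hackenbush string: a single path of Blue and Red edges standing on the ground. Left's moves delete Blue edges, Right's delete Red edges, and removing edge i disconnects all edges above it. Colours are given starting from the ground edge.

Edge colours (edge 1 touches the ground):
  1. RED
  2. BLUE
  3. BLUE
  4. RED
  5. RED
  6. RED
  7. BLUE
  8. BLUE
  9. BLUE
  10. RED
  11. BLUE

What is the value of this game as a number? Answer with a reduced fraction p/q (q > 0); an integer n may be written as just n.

edge 1 of 11 (RED): { · | 0 } -> -1
edge 2 of 11 (BLUE): { -1 | 0 } -> -1/2
edge 3 of 11 (BLUE): { -1; -1/2 | 0 } -> -1/4
edge 4 of 11 (RED): { -1; -1/2 | -1/4; 0 } -> -3/8
edge 5 of 11 (RED): { -1; -1/2 | -3/8; -1/4; 0 } -> -7/16
edge 6 of 11 (RED): { -1; -1/2 | -7/16; -3/8; -1/4; 0 } -> -15/32
edge 7 of 11 (BLUE): { -1; -1/2; -15/32 | -7/16; -3/8; -1/4; 0 } -> -29/64
edge 8 of 11 (BLUE): { -1; -1/2; -15/32; -29/64 | -7/16; -3/8; -1/4; 0 } -> -57/128
edge 9 of 11 (BLUE): { -1; -1/2; -15/32; -29/64; -57/128 | -7/16; -3/8; -1/4; 0 } -> -113/256
edge 10 of 11 (RED): { -1; -1/2; -15/32; -29/64; -57/128 | -113/256; -7/16; -3/8; -1/4; 0 } -> -227/512
edge 11 of 11 (BLUE): { -1; -1/2; -15/32; -29/64; -57/128; -227/512 | -113/256; -7/16; -3/8; -1/4; 0 } -> -453/1024

-453/1024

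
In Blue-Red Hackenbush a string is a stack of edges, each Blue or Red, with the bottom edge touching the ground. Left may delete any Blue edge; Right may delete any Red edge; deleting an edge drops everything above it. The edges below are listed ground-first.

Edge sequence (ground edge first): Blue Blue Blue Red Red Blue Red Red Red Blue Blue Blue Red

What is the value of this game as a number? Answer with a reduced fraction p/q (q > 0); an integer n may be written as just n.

Recurse on prefixes of the 13-edge string Blue Blue Blue Red Red Blue Red Red Red Blue Blue Blue Red:
edge 1 of 13 (Blue): { 0 | — } => 1
edge 2 of 13 (Blue): { 0; 1 | — } => 2
edge 3 of 13 (Blue): { 0; 1; 2 | — } => 3
edge 4 of 13 (Red): { 0; 1; 2 | 3 } => 5/2
edge 5 of 13 (Red): { 0; 1; 2 | 5/2; 3 } => 9/4
edge 6 of 13 (Blue): { 0; 1; 2; 9/4 | 5/2; 3 } => 19/8
edge 7 of 13 (Red): { 0; 1; 2; 9/4 | 19/8; 5/2; 3 } => 37/16
edge 8 of 13 (Red): { 0; 1; 2; 9/4 | 37/16; 19/8; 5/2; 3 } => 73/32
edge 9 of 13 (Red): { 0; 1; 2; 9/4 | 73/32; 37/16; 19/8; 5/2; 3 } => 145/64
edge 10 of 13 (Blue): { 0; 1; 2; 9/4; 145/64 | 73/32; 37/16; 19/8; 5/2; 3 } => 291/128
edge 11 of 13 (Blue): { 0; 1; 2; 9/4; 145/64; 291/128 | 73/32; 37/16; 19/8; 5/2; 3 } => 583/256
edge 12 of 13 (Blue): { 0; 1; 2; 9/4; 145/64; 291/128; 583/256 | 73/32; 37/16; 19/8; 5/2; 3 } => 1167/512
edge 13 of 13 (Red): { 0; 1; 2; 9/4; 145/64; 291/128; 583/256 | 1167/512; 73/32; 37/16; 19/8; 5/2; 3 } => 2333/1024

2333/1024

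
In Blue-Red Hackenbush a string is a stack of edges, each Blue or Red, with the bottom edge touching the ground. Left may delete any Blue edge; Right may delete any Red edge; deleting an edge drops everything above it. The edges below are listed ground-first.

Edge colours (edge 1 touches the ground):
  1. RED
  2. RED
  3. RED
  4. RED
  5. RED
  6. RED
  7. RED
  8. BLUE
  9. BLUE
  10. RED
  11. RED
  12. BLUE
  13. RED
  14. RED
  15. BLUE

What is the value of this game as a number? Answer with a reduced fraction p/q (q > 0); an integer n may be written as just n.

-1645/256

Recurse on prefixes of the 15-edge string RED RED RED RED RED RED RED BLUE BLUE RED RED BLUE RED RED BLUE:
R: Left { none }, Right { 0 } = simplest -1
RR: Left { none }, Right { -1,0 } = simplest -2
RRR: Left { none }, Right { -2,-1,0 } = simplest -3
RRRR: Left { none }, Right { -3,-2,-1,0 } = simplest -4
RRRRR: Left { none }, Right { -4,-3,-2,-1,0 } = simplest -5
RRRRRR: Left { none }, Right { -5,-4,-3,-2,-1,0 } = simplest -6
RRRRRRR: Left { none }, Right { -6,-5,-4,-3,-2,-1,0 } = simplest -7
RRRRRRRB: Left { -7 }, Right { -6,-5,-4,-3,-2,-1,0 } = simplest -13/2
RRRRRRRBB: Left { -7,-13/2 }, Right { -6,-5,-4,-3,-2,-1,0 } = simplest -25/4
RRRRRRRBBR: Left { -7,-13/2 }, Right { -25/4,-6,-5,-4,-3,-2,-1,0 } = simplest -51/8
RRRRRRRBBRR: Left { -7,-13/2 }, Right { -51/8,-25/4,-6,-5,-4,-3,-2,-1,0 } = simplest -103/16
RRRRRRRBBRRB: Left { -7,-13/2,-103/16 }, Right { -51/8,-25/4,-6,-5,-4,-3,-2,-1,0 } = simplest -205/32
RRRRRRRBBRRBR: Left { -7,-13/2,-103/16 }, Right { -205/32,-51/8,-25/4,-6,-5,-4,-3,-2,-1,0 } = simplest -411/64
RRRRRRRBBRRBRR: Left { -7,-13/2,-103/16 }, Right { -411/64,-205/32,-51/8,-25/4,-6,-5,-4,-3,-2,-1,0 } = simplest -823/128
RRRRRRRBBRRBRRB: Left { -7,-13/2,-103/16,-823/128 }, Right { -411/64,-205/32,-51/8,-25/4,-6,-5,-4,-3,-2,-1,0 } = simplest -1645/256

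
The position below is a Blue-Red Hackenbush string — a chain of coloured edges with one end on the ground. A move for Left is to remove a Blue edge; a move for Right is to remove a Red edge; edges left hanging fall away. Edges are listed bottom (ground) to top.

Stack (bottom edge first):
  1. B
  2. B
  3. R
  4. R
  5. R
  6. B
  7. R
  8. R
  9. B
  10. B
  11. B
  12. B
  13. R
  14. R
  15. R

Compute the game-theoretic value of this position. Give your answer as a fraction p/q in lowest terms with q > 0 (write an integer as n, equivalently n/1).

edge 1 of 15 (B): { 0 | none } = 1
edge 2 of 15 (B): { 0,1 | none } = 2
edge 3 of 15 (R): { 0,1 | 2 } = 3/2
edge 4 of 15 (R): { 0,1 | 3/2,2 } = 5/4
edge 5 of 15 (R): { 0,1 | 5/4,3/2,2 } = 9/8
edge 6 of 15 (B): { 0,1,9/8 | 5/4,3/2,2 } = 19/16
edge 7 of 15 (R): { 0,1,9/8 | 19/16,5/4,3/2,2 } = 37/32
edge 8 of 15 (R): { 0,1,9/8 | 37/32,19/16,5/4,3/2,2 } = 73/64
edge 9 of 15 (B): { 0,1,9/8,73/64 | 37/32,19/16,5/4,3/2,2 } = 147/128
edge 10 of 15 (B): { 0,1,9/8,73/64,147/128 | 37/32,19/16,5/4,3/2,2 } = 295/256
edge 11 of 15 (B): { 0,1,9/8,73/64,147/128,295/256 | 37/32,19/16,5/4,3/2,2 } = 591/512
edge 12 of 15 (B): { 0,1,9/8,73/64,147/128,295/256,591/512 | 37/32,19/16,5/4,3/2,2 } = 1183/1024
edge 13 of 15 (R): { 0,1,9/8,73/64,147/128,295/256,591/512 | 1183/1024,37/32,19/16,5/4,3/2,2 } = 2365/2048
edge 14 of 15 (R): { 0,1,9/8,73/64,147/128,295/256,591/512 | 2365/2048,1183/1024,37/32,19/16,5/4,3/2,2 } = 4729/4096
edge 15 of 15 (R): { 0,1,9/8,73/64,147/128,295/256,591/512 | 4729/4096,2365/2048,1183/1024,37/32,19/16,5/4,3/2,2 } = 9457/8192

9457/8192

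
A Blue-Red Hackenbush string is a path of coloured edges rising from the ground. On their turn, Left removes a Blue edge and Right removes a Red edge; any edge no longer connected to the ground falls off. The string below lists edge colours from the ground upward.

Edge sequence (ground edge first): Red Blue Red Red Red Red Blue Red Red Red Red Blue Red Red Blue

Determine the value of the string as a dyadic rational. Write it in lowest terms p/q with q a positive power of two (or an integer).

edge 1 of 15 (Red): {  | 0 } -> -1
edge 2 of 15 (Blue): { -1 | 0 } -> -1/2
edge 3 of 15 (Red): { -1 | -1/2 0 } -> -3/4
edge 4 of 15 (Red): { -1 | -3/4 -1/2 0 } -> -7/8
edge 5 of 15 (Red): { -1 | -7/8 -3/4 -1/2 0 } -> -15/16
edge 6 of 15 (Red): { -1 | -15/16 -7/8 -3/4 -1/2 0 } -> -31/32
edge 7 of 15 (Blue): { -1 -31/32 | -15/16 -7/8 -3/4 -1/2 0 } -> -61/64
edge 8 of 15 (Red): { -1 -31/32 | -61/64 -15/16 -7/8 -3/4 -1/2 0 } -> -123/128
edge 9 of 15 (Red): { -1 -31/32 | -123/128 -61/64 -15/16 -7/8 -3/4 -1/2 0 } -> -247/256
edge 10 of 15 (Red): { -1 -31/32 | -247/256 -123/128 -61/64 -15/16 -7/8 -3/4 -1/2 0 } -> -495/512
edge 11 of 15 (Red): { -1 -31/32 | -495/512 -247/256 -123/128 -61/64 -15/16 -7/8 -3/4 -1/2 0 } -> -991/1024
edge 12 of 15 (Blue): { -1 -31/32 -991/1024 | -495/512 -247/256 -123/128 -61/64 -15/16 -7/8 -3/4 -1/2 0 } -> -1981/2048
edge 13 of 15 (Red): { -1 -31/32 -991/1024 | -1981/2048 -495/512 -247/256 -123/128 -61/64 -15/16 -7/8 -3/4 -1/2 0 } -> -3963/4096
edge 14 of 15 (Red): { -1 -31/32 -991/1024 | -3963/4096 -1981/2048 -495/512 -247/256 -123/128 -61/64 -15/16 -7/8 -3/4 -1/2 0 } -> -7927/8192
edge 15 of 15 (Blue): { -1 -31/32 -991/1024 -7927/8192 | -3963/4096 -1981/2048 -495/512 -247/256 -123/128 -61/64 -15/16 -7/8 -3/4 -1/2 0 } -> -15853/16384

-15853/16384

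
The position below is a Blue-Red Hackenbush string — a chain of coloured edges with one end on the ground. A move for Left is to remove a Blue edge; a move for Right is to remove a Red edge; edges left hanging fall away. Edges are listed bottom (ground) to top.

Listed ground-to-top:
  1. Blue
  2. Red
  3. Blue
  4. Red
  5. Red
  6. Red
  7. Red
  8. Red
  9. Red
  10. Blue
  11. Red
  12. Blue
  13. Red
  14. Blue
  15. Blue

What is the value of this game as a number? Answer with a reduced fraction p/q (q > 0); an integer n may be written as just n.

8279/16384

value(B) = { 0 | ∅ } ⇒ 1
value(BR) = { 0 | 1 } ⇒ 1/2
value(BRB) = { 0,1/2 | 1 } ⇒ 3/4
value(BRBR) = { 0,1/2 | 3/4,1 } ⇒ 5/8
value(BRBRR) = { 0,1/2 | 5/8,3/4,1 } ⇒ 9/16
value(BRBRRR) = { 0,1/2 | 9/16,5/8,3/4,1 } ⇒ 17/32
value(BRBRRRR) = { 0,1/2 | 17/32,9/16,5/8,3/4,1 } ⇒ 33/64
value(BRBRRRRR) = { 0,1/2 | 33/64,17/32,9/16,5/8,3/4,1 } ⇒ 65/128
value(BRBRRRRRR) = { 0,1/2 | 65/128,33/64,17/32,9/16,5/8,3/4,1 } ⇒ 129/256
value(BRBRRRRRRB) = { 0,1/2,129/256 | 65/128,33/64,17/32,9/16,5/8,3/4,1 } ⇒ 259/512
value(BRBRRRRRRBR) = { 0,1/2,129/256 | 259/512,65/128,33/64,17/32,9/16,5/8,3/4,1 } ⇒ 517/1024
value(BRBRRRRRRBRB) = { 0,1/2,129/256,517/1024 | 259/512,65/128,33/64,17/32,9/16,5/8,3/4,1 } ⇒ 1035/2048
value(BRBRRRRRRBRBR) = { 0,1/2,129/256,517/1024 | 1035/2048,259/512,65/128,33/64,17/32,9/16,5/8,3/4,1 } ⇒ 2069/4096
value(BRBRRRRRRBRBRB) = { 0,1/2,129/256,517/1024,2069/4096 | 1035/2048,259/512,65/128,33/64,17/32,9/16,5/8,3/4,1 } ⇒ 4139/8192
value(BRBRRRRRRBRBRBB) = { 0,1/2,129/256,517/1024,2069/4096,4139/8192 | 1035/2048,259/512,65/128,33/64,17/32,9/16,5/8,3/4,1 } ⇒ 8279/16384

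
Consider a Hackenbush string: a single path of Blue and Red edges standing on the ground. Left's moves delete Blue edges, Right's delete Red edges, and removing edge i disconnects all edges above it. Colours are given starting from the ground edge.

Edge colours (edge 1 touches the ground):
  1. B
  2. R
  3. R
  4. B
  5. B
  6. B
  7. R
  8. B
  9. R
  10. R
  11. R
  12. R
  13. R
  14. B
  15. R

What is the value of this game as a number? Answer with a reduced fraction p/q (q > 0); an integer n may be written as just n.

7429/16384

B: Left { 0 }, Right { none } = simplest 1
BR: Left { 0 }, Right { 1 } = simplest 1/2
BRR: Left { 0 }, Right { 1/2; 1 } = simplest 1/4
BRRB: Left { 0; 1/4 }, Right { 1/2; 1 } = simplest 3/8
BRRBB: Left { 0; 1/4; 3/8 }, Right { 1/2; 1 } = simplest 7/16
BRRBBB: Left { 0; 1/4; 3/8; 7/16 }, Right { 1/2; 1 } = simplest 15/32
BRRBBBR: Left { 0; 1/4; 3/8; 7/16 }, Right { 15/32; 1/2; 1 } = simplest 29/64
BRRBBBRB: Left { 0; 1/4; 3/8; 7/16; 29/64 }, Right { 15/32; 1/2; 1 } = simplest 59/128
BRRBBBRBR: Left { 0; 1/4; 3/8; 7/16; 29/64 }, Right { 59/128; 15/32; 1/2; 1 } = simplest 117/256
BRRBBBRBRR: Left { 0; 1/4; 3/8; 7/16; 29/64 }, Right { 117/256; 59/128; 15/32; 1/2; 1 } = simplest 233/512
BRRBBBRBRRR: Left { 0; 1/4; 3/8; 7/16; 29/64 }, Right { 233/512; 117/256; 59/128; 15/32; 1/2; 1 } = simplest 465/1024
BRRBBBRBRRRR: Left { 0; 1/4; 3/8; 7/16; 29/64 }, Right { 465/1024; 233/512; 117/256; 59/128; 15/32; 1/2; 1 } = simplest 929/2048
BRRBBBRBRRRRR: Left { 0; 1/4; 3/8; 7/16; 29/64 }, Right { 929/2048; 465/1024; 233/512; 117/256; 59/128; 15/32; 1/2; 1 } = simplest 1857/4096
BRRBBBRBRRRRRB: Left { 0; 1/4; 3/8; 7/16; 29/64; 1857/4096 }, Right { 929/2048; 465/1024; 233/512; 117/256; 59/128; 15/32; 1/2; 1 } = simplest 3715/8192
BRRBBBRBRRRRRBR: Left { 0; 1/4; 3/8; 7/16; 29/64; 1857/4096 }, Right { 3715/8192; 929/2048; 465/1024; 233/512; 117/256; 59/128; 15/32; 1/2; 1 } = simplest 7429/16384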